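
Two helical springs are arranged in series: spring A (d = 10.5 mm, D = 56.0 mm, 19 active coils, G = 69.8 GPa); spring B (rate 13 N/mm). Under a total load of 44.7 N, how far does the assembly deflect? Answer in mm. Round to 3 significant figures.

4.84 mm

k_A = Gd⁴/(8D³N_a) = (69.8×10³)(10.5⁴)/(8·56.0³·19) = 31.784 N/mm
Series: 1/k_eq = 1/31.784 + 1/13 = 0.10839; k_eq = 9.2263 N/mm
δ = F/k_eq = 44.7/9.2263 = 4.8448 mm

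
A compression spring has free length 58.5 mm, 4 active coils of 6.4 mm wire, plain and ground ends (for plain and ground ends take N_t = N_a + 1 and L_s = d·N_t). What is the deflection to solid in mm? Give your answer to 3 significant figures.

N_t = 5; L_s = 6.4·5 = 32 mm
δ_solid = L₀ − L_s = 58.5 − 32 = 26.5 mm

26.5 mm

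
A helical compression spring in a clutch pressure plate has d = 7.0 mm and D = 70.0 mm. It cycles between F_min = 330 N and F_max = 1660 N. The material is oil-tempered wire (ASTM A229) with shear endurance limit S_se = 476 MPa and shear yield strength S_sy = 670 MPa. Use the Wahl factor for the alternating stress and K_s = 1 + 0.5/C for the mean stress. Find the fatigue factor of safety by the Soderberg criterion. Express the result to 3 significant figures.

C = D/d = 70.0/7.0 = 10.0000; K_W = (4C−1)/(4C−4)+0.615/C = 1.1448; K_s = 1+0.5/C = 1.0500
F_a = (F_max−F_min)/2 = 665 N; F_m = (F_max+F_min)/2 = 995 N
τ_a = K_W·8F_aD/(πd³) = 1.1448 × 345.59 = 395.65 MPa
τ_m = K_s·8F_mD/(πd³) = 1.0500 × 517.09 = 542.95 MPa
Soderberg: 1/n_f = τ_a/S_se + τ_m/S_sy = 395.65/476 + 542.95/670 = 0.83119 + 0.81037 = 1.6416
n_f = 1/1.6416 = 0.6092

0.609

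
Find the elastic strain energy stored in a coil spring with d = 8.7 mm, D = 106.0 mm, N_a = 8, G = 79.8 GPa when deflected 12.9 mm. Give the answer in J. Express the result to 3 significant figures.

k = Gd⁴/(8D³N_a) = (79.8×10³)(8.7⁴)/(8·106.0³·8) = 5.9977 N/mm
U = ½kδ² = 0.5 × 5.9977 × 12.9² = 499.04 N·mm = 0.49904 J

0.499 J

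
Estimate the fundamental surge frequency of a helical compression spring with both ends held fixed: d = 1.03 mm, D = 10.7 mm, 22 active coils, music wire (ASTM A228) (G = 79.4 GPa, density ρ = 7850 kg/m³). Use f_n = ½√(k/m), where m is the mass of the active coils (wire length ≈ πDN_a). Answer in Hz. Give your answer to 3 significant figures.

k = Gd⁴/(8D³N_a) = (79.4×10³)(1.03⁴)/(8·10.7³·22) = 0.41448 N/mm = 414.48 N/m
Wire length L = πDN_a = π·10.7·22 = 739.53 mm
m = ρ·(πd²/4)·L = 7850 × 0.83323×10⁻⁶ m² × 0.73953 m = 0.0048372 kg
f_n = ½√(k/m) = 0.5·√(414.48/0.0048372) = 0.5·√(85687) = 146.36 Hz

146 Hz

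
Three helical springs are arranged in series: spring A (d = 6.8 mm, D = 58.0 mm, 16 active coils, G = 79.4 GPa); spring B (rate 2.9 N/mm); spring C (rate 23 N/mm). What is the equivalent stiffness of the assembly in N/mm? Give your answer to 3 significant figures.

1.87 N/mm

k_A = Gd⁴/(8D³N_a) = (79.4×10³)(6.8⁴)/(8·58.0³·16) = 6.7977 N/mm
Series: 1/k_eq = 1/6.7977 + 1/2.9 + 1/23 = 0.53541; k_eq = 1.8677 N/mm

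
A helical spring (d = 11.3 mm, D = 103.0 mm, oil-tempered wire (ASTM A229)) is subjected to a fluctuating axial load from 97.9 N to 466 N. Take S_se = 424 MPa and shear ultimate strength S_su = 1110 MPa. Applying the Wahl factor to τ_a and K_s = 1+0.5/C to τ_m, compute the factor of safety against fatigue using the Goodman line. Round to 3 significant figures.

7.13

C = D/d = 103.0/11.3 = 9.1150; K_W = (4C−1)/(4C−4)+0.615/C = 1.1599; K_s = 1+0.5/C = 1.0549
F_a = (F_max−F_min)/2 = 184.05 N; F_m = (F_max+F_min)/2 = 281.95 N
τ_a = K_W·8F_aD/(πd³) = 1.1599 × 33.456 = 38.806 MPa
τ_m = K_s·8F_mD/(πd³) = 1.0549 × 51.252 = 54.064 MPa
Goodman: 1/n_f = τ_a/S_se + τ_m/S_su = 38.806/424 + 54.064/1110 = 0.09152 + 0.04871 = 0.14023
n_f = 1/0.14023 = 7.131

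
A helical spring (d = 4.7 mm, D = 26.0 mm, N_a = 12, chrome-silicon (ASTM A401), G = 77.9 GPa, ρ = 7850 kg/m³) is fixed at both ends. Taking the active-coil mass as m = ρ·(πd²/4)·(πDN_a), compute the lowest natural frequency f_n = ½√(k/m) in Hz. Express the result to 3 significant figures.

205 Hz

k = Gd⁴/(8D³N_a) = (77.9×10³)(4.7⁴)/(8·26.0³·12) = 22.529 N/mm = 22529 N/m
Wire length L = πDN_a = π·26.0·12 = 980.18 mm
m = ρ·(πd²/4)·L = 7850 × 17.349×10⁻⁶ m² × 0.98018 m = 0.13349 kg
f_n = ½√(k/m) = 0.5·√(22529/0.13349) = 0.5·√(1.6876e+05) = 205.4 Hz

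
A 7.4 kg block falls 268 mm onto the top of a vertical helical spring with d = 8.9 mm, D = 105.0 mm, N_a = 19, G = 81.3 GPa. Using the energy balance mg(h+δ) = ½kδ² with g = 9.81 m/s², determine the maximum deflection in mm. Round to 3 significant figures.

k = Gd⁴/(8D³N_a) = (81.3×10³)(8.9⁴)/(8·105.0³·19) = 2.8989 N/mm
W = mg = 7.4 × 9.81 = 72.594 N
½kδ² − Wδ − Wh = 0 → δ = (W + √(W² + 2kWh))/k
δ = (72.594 + √(5269.9 + 112799))/2.8989 = (72.594 + 343.61)/2.8989 = 143.57 mm

144 mm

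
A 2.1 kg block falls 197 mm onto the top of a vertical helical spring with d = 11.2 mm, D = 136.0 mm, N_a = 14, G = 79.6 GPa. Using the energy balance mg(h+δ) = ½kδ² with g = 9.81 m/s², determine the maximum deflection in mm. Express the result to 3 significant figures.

k = Gd⁴/(8D³N_a) = (79.6×10³)(11.2⁴)/(8·136.0³·14) = 4.4458 N/mm
W = mg = 2.1 × 9.81 = 20.601 N
½kδ² − Wδ − Wh = 0 → δ = (W + √(W² + 2kWh))/k
δ = (20.601 + √(424.4 + 36085.7))/4.4458 = (20.601 + 191.08)/4.4458 = 47.613 mm

47.6 mm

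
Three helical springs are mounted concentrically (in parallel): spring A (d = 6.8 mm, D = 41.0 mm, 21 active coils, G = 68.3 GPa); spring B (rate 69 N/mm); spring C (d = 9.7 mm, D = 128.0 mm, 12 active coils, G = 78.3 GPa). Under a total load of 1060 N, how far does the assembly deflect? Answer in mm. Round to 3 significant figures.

k_A = Gd⁴/(8D³N_a) = (68.3×10³)(6.8⁴)/(8·41.0³·21) = 12.612 N/mm
k_C = Gd⁴/(8D³N_a) = (78.3×10³)(9.7⁴)/(8·128.0³·12) = 3.4431 N/mm
Parallel: k_eq = 12.612 + 69 + 3.4431 = 85.055 N/mm
δ = F/k_eq = 1060/85.055 = 12.462 mm

12.5 mm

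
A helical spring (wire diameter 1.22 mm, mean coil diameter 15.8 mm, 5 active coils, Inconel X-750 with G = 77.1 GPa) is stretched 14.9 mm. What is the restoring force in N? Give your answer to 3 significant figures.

k = Gd⁴/(8D³N_a) = (77.1×10³)(1.22⁴)/(8·15.8³·5) = 1.0826 N/mm
F = k·δ = 1.0826 × 14.9 = 16.131 N

16.1 N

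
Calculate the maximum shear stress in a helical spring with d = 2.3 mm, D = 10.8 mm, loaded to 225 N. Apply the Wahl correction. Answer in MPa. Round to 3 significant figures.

678 MPa

Spring index C = D/d = 10.8/2.3 = 4.6957
K_W = (4C−1)/(4C−4) + 0.615/C = 17.783/14.783 + 0.1310 = 1.3339
τ₀ = 8FD/(πd³) = 8·225·10.8/(π·2.3³) = 19440/38.224 = 508.58 MPa
τ_max = K·τ₀ = 1.3339 × 508.58 = 678.41 MPa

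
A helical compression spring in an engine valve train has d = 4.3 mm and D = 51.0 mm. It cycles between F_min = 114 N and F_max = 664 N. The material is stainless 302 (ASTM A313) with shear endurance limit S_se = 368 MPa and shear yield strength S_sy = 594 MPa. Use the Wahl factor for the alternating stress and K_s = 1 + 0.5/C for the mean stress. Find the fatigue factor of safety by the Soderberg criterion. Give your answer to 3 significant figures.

C = D/d = 51.0/4.3 = 11.8605; K_W = (4C−1)/(4C−4)+0.615/C = 1.1209; K_s = 1+0.5/C = 1.0422
F_a = (F_max−F_min)/2 = 275 N; F_m = (F_max+F_min)/2 = 389 N
τ_a = K_W·8F_aD/(πd³) = 1.1209 × 449.2 = 503.51 MPa
τ_m = K_s·8F_mD/(πd³) = 1.0422 × 635.41 = 662.2 MPa
Soderberg: 1/n_f = τ_a/S_se + τ_m/S_sy = 503.51/368 + 662.2/594 = 1.36824 + 1.11481 = 2.483
n_f = 1/2.483 = 0.4027

0.403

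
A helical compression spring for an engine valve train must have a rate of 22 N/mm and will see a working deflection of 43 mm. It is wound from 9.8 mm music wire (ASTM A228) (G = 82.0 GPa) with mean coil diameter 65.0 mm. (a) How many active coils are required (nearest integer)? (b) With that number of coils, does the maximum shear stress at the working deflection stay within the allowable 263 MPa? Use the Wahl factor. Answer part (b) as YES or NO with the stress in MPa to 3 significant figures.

(a) 16 coils; (b) YES, τ_max = 199 MPa

N_a = Gd⁴/(8D³k) = (82.0×10³)(9.8⁴)/(8·65.0³·22) = 15.65 → N_a = 16
Actual rate k = Gd⁴/(8D³·16) = 21.516 N/mm
Working load F = kδ = 21.516·43 = 925.2 N
C = 65.0/9.8 = 6.6327; K_W = (4C−1)/(4C−4)+0.615/C = 1.2259
τ_max = K_W·8FD/(πd³) = 1.2259·162.71 = 199.46 MPa
τ_max ≤ 263 MPa → acceptable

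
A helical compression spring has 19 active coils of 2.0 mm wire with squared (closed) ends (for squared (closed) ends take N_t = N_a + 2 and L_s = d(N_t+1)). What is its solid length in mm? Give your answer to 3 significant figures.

44.0 mm

squared (closed) ends: N_t = N_a + 2 = 19 + 2 = 21
L_s = d·(N_t+1) = 2.0 × 22 = 44 mm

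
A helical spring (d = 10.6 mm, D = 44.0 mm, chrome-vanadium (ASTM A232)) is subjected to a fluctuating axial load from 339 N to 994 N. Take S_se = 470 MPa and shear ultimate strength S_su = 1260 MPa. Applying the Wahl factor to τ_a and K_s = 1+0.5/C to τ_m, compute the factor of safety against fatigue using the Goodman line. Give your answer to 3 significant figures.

6.82

C = D/d = 44.0/10.6 = 4.1509; K_W = (4C−1)/(4C−4)+0.615/C = 1.3862; K_s = 1+0.5/C = 1.1205
F_a = (F_max−F_min)/2 = 327.5 N; F_m = (F_max+F_min)/2 = 666.5 N
τ_a = K_W·8F_aD/(πd³) = 1.3862 × 30.81 = 42.708 MPa
τ_m = K_s·8F_mD/(πd³) = 1.1205 × 62.701 = 70.254 MPa
Goodman: 1/n_f = τ_a/S_se + τ_m/S_su = 42.708/470 + 70.254/1260 = 0.09087 + 0.05576 = 0.14662
n_f = 1/0.14662 = 6.82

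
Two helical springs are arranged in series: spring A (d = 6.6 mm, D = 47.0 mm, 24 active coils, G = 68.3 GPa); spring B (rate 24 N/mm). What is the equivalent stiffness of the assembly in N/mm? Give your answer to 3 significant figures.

5.12 N/mm

k_A = Gd⁴/(8D³N_a) = (68.3×10³)(6.6⁴)/(8·47.0³·24) = 6.5013 N/mm
Series: 1/k_eq = 1/6.5013 + 1/24 = 0.19548; k_eq = 5.1156 N/mm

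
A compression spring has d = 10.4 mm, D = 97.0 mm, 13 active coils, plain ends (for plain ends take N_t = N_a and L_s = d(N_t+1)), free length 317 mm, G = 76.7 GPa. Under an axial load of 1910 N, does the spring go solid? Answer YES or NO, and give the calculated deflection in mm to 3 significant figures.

YES, δ = 202 mm

k = Gd⁴/(8D³N_a) = (76.7×10³)(10.4⁴)/(8·97.0³·13) = 9.4532 N/mm
N_t = 13; L_s = 10.4·14 = 145.6 mm; δ_solid = L₀ − L_s = 317 − 145.6 = 171.4 mm
δ = F/k = 1910/9.4532 = 202.05 mm
δ ≥ δ_solid → spring goes solid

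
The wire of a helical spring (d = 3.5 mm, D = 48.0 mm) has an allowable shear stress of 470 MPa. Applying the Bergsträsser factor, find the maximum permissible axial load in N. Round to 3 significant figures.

C = D/d = 48.0/3.5 = 13.7143
K_B = (4C+2)/(4C−3) = 56.857/51.857 = 1.0964
τ_max = K·8FD/(πd³) → F_max = τ_allow·πd³/(8DK)
F_max = 470·π·3.5³/(8·48.0·1.0964) = 63307/421.02 = 150.36 N

150 N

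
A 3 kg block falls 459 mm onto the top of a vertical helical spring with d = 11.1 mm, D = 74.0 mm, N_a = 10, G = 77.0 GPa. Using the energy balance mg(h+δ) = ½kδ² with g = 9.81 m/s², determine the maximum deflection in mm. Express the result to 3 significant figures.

k = Gd⁴/(8D³N_a) = (77.0×10³)(11.1⁴)/(8·74.0³·10) = 36.058 N/mm
W = mg = 3 × 9.81 = 29.43 N
½kδ² − Wδ − Wh = 0 → δ = (W + √(W² + 2kWh))/k
δ = (29.43 + √(866.12 + 974160))/36.058 = (29.43 + 987.43)/36.058 = 28.201 mm

28.2 mm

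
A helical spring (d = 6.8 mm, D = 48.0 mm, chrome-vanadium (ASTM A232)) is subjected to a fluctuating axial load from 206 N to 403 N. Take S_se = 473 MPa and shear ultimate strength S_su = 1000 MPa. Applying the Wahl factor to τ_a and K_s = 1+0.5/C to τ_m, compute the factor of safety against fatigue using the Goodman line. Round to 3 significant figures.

C = D/d = 48.0/6.8 = 7.0588; K_W = (4C−1)/(4C−4)+0.615/C = 1.2109; K_s = 1+0.5/C = 1.0708
F_a = (F_max−F_min)/2 = 98.5 N; F_m = (F_max+F_min)/2 = 304.5 N
τ_a = K_W·8F_aD/(πd³) = 1.2109 × 38.29 = 46.366 MPa
τ_m = K_s·8F_mD/(πd³) = 1.0708 × 118.37 = 126.75 MPa
Goodman: 1/n_f = τ_a/S_se + τ_m/S_su = 46.366/473 + 126.75/1000 = 0.09803 + 0.12675 = 0.22478
n_f = 1/0.22478 = 4.449

4.45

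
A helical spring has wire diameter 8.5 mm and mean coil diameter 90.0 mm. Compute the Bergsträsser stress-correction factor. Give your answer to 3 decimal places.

C = D/d = 90.0/8.5 = 10.5882
K_B = (4C+2)/(4C−3) = 44.353/39.353 = 1.1271

1.127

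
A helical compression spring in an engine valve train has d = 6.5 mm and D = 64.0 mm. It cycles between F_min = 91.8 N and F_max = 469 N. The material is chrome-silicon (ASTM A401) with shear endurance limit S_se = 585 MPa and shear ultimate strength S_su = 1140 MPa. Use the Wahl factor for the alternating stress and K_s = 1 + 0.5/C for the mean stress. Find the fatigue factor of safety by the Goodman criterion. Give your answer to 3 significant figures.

C = D/d = 64.0/6.5 = 9.8462; K_W = (4C−1)/(4C−4)+0.615/C = 1.1472; K_s = 1+0.5/C = 1.0508
F_a = (F_max−F_min)/2 = 188.6 N; F_m = (F_max+F_min)/2 = 280.4 N
τ_a = K_W·8F_aD/(πd³) = 1.1472 × 111.92 = 128.4 MPa
τ_m = K_s·8F_mD/(πd³) = 1.0508 × 166.4 = 174.85 MPa
Goodman: 1/n_f = τ_a/S_se + τ_m/S_su = 128.4/585 + 174.85/1140 = 0.21949 + 0.15338 = 0.37287
n_f = 1/0.37287 = 2.682

2.68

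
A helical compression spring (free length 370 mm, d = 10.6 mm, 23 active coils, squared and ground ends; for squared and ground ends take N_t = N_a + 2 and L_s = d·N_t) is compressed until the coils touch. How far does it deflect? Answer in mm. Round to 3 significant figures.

N_t = 25; L_s = 10.6·25 = 265 mm
δ_solid = L₀ − L_s = 370 − 265 = 105 mm

105 mm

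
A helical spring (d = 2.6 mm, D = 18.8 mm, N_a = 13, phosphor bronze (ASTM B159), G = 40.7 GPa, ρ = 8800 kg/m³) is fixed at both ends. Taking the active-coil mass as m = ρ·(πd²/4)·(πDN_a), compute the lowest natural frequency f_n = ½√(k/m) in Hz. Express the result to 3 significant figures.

137 Hz

k = Gd⁴/(8D³N_a) = (40.7×10³)(2.6⁴)/(8·18.8³·13) = 2.6914 N/mm = 2691.4 N/m
Wire length L = πDN_a = π·18.8·13 = 767.81 mm
m = ρ·(πd²/4)·L = 8800 × 5.3093×10⁻⁶ m² × 0.76781 m = 0.035873 kg
f_n = ½√(k/m) = 0.5·√(2691.4/0.035873) = 0.5·√(75026) = 136.95 Hz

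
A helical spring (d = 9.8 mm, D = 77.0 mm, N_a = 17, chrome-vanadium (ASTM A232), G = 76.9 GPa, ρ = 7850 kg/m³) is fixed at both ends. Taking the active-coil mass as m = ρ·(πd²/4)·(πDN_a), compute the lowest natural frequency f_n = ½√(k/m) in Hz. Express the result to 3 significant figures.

34.2 Hz

k = Gd⁴/(8D³N_a) = (76.9×10³)(9.8⁴)/(8·77.0³·17) = 11.424 N/mm = 11424 N/m
Wire length L = πDN_a = π·77.0·17 = 4112.3 mm
m = ρ·(πd²/4)·L = 7850 × 75.43×10⁻⁶ m² × 4.1123 m = 2.435 kg
f_n = ½√(k/m) = 0.5·√(11424/2.435) = 0.5·√(4691.6) = 34.248 Hz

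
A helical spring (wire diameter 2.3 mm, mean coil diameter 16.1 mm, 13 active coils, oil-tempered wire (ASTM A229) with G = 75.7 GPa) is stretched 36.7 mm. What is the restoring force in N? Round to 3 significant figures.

k = Gd⁴/(8D³N_a) = (75.7×10³)(2.3⁴)/(8·16.1³·13) = 4.8809 N/mm
F = k·δ = 4.8809 × 36.7 = 179.13 N

179 N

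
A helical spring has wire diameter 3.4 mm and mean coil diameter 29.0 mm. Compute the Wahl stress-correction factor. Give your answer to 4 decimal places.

C = D/d = 29.0/3.4 = 8.5294
K_W = (4C−1)/(4C−4) + 0.615/C = 33.118/30.118 + 0.0721 = 1.1717

1.1717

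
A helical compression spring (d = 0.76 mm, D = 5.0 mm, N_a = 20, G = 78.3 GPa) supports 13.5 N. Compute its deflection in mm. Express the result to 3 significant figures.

10.3 mm

k = Gd⁴/(8D³N_a) = (78.3×10³)(0.76⁴)/(8·5.0³·20) = 1.3061 N/mm
δ = F/k = 13.5 / 1.3061 = 10.336 mm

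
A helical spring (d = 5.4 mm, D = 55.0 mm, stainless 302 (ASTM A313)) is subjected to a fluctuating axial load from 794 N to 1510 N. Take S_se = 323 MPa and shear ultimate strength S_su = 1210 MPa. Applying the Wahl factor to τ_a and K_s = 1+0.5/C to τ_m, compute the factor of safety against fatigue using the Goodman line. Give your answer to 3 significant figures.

C = D/d = 55.0/5.4 = 10.1852; K_W = (4C−1)/(4C−4)+0.615/C = 1.1420; K_s = 1+0.5/C = 1.0491
F_a = (F_max−F_min)/2 = 358 N; F_m = (F_max+F_min)/2 = 1152 N
τ_a = K_W·8F_aD/(πd³) = 1.1420 × 318.42 = 363.65 MPa
τ_m = K_s·8F_mD/(πd³) = 1.0491 × 1024.6 = 1074.9 MPa
Goodman: 1/n_f = τ_a/S_se + τ_m/S_su = 363.65/323 + 1074.9/1210 = 1.12585 + 0.88839 = 2.0142
n_f = 1/2.0142 = 0.4965

0.496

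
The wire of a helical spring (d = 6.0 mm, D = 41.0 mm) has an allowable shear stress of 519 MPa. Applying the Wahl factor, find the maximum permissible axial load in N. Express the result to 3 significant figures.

881 N

C = D/d = 41.0/6.0 = 6.8333
K_W = (4C−1)/(4C−4) + 0.615/C = 26.333/23.333 + 0.0900 = 1.2186
τ_max = K·8FD/(πd³) → F_max = τ_allow·πd³/(8DK)
F_max = 519·π·6.0³/(8·41.0·1.2186) = 3.5219e+05/399.69 = 881.14 N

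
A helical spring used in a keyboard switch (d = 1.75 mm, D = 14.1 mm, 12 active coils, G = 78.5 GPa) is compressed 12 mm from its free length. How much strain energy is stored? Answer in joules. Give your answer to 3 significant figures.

k = Gd⁴/(8D³N_a) = (78.5×10³)(1.75⁴)/(8·14.1³·12) = 2.7359 N/mm
U = ½kδ² = 0.5 × 2.7359 × 12² = 196.98 N·mm = 0.19698 J

0.197 J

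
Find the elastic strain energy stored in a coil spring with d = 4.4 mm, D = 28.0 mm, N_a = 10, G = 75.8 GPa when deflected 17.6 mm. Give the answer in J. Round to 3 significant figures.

2.51 J

k = Gd⁴/(8D³N_a) = (75.8×10³)(4.4⁴)/(8·28.0³·10) = 16.178 N/mm
U = ½kδ² = 0.5 × 16.178 × 17.6² = 2505.6 N·mm = 2.5056 J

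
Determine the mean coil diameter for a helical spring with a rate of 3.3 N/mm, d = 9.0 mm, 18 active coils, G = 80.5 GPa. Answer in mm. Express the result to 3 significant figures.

104 mm

D = (Gd⁴/(8N_a·k))^(1/3) = (80.5×10³·9.0⁴/(8·18·3.3))^(1/3)
  = (1.11145e+06)^(1/3) = 103.5849 mm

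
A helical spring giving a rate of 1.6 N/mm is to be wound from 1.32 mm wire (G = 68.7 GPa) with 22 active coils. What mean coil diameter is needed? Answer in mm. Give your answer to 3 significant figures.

9.05 mm

D = (Gd⁴/(8N_a·k))^(1/3) = (68.7×10³·1.32⁴/(8·22·1.6))^(1/3)
  = (740.662)^(1/3) = 9.0477 mm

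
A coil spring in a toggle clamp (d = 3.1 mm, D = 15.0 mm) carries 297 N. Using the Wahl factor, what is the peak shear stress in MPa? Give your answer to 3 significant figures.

Spring index C = D/d = 15.0/3.1 = 4.8387
K_W = (4C−1)/(4C−4) + 0.615/C = 18.355/15.355 + 0.1271 = 1.3225
τ₀ = 8FD/(πd³) = 8·297·15.0/(π·3.1³) = 35640/93.591 = 380.81 MPa
τ_max = K·τ₀ = 1.3225 × 380.81 = 503.61 MPa

504 MPa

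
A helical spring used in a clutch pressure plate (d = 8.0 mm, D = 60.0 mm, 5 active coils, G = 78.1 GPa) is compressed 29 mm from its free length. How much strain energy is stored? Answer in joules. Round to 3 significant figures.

k = Gd⁴/(8D³N_a) = (78.1×10³)(8.0⁴)/(8·60.0³·5) = 37.025 N/mm
U = ½kδ² = 0.5 × 37.025 × 29² = 15569 N·mm = 15.569 J

15.6 J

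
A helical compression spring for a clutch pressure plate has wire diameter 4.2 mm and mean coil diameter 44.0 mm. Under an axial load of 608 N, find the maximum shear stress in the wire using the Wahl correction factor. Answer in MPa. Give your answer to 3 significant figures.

1050 MPa

Spring index C = D/d = 44.0/4.2 = 10.4762
K_W = (4C−1)/(4C−4) + 0.615/C = 40.905/37.905 + 0.0587 = 1.1379
τ₀ = 8FD/(πd³) = 8·608·44.0/(π·4.2³) = 214016/232.75 = 919.49 MPa
τ_max = K·τ₀ = 1.1379 × 919.49 = 1046.2 MPa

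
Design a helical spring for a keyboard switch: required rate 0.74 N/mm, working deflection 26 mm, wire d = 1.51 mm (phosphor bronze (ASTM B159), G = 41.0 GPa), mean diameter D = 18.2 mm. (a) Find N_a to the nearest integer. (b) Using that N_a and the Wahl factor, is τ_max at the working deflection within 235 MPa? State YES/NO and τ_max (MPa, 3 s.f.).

N_a = Gd⁴/(8D³k) = (41.0×10³)(1.51⁴)/(8·18.2³·0.74) = 5.972 → N_a = 6
Actual rate k = Gd⁴/(8D³·6) = 0.73661 N/mm
Working load F = kδ = 0.73661·26 = 19.152 N
C = 18.2/1.51 = 12.0530; K_W = (4C−1)/(4C−4)+0.615/C = 1.1189
τ_max = K_W·8FD/(πd³) = 1.1189·257.8 = 288.45 MPa
τ_max > 235 MPa → exceeds allowable

(a) 6 coils; (b) NO, τ_max = 288 MPa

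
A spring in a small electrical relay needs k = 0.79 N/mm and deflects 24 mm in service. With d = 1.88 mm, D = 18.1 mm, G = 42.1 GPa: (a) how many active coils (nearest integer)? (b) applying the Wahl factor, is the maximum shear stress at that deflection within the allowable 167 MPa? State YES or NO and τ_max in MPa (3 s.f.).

(a) 14 coils; (b) YES, τ_max = 152 MPa

N_a = Gd⁴/(8D³k) = (42.1×10³)(1.88⁴)/(8·18.1³·0.79) = 14.03 → N_a = 14
Actual rate k = Gd⁴/(8D³·14) = 0.79188 N/mm
Working load F = kδ = 0.79188·24 = 19.005 N
C = 18.1/1.88 = 9.6277; K_W = (4C−1)/(4C−4)+0.615/C = 1.1508
τ_max = K_W·8FD/(πd³) = 1.1508·131.83 = 151.71 MPa
τ_max ≤ 167 MPa → acceptable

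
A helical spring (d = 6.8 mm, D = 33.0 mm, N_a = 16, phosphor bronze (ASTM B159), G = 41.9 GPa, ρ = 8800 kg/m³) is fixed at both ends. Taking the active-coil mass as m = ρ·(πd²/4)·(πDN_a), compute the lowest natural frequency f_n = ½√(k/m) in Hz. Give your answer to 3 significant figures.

95.8 Hz

k = Gd⁴/(8D³N_a) = (41.9×10³)(6.8⁴)/(8·33.0³·16) = 19.476 N/mm = 19476 N/m
Wire length L = πDN_a = π·33.0·16 = 1658.8 mm
m = ρ·(πd²/4)·L = 8800 × 36.317×10⁻⁶ m² × 1.6588 m = 0.53012 kg
f_n = ½√(k/m) = 0.5·√(19476/0.53012) = 0.5·√(36739) = 95.837 Hz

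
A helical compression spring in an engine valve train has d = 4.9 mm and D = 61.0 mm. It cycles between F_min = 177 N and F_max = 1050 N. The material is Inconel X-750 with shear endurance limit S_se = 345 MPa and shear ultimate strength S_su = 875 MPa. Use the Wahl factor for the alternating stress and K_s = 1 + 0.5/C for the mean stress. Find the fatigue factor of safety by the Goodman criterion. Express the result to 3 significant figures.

0.354

C = D/d = 61.0/4.9 = 12.4490; K_W = (4C−1)/(4C−4)+0.615/C = 1.1149; K_s = 1+0.5/C = 1.0402
F_a = (F_max−F_min)/2 = 436.5 N; F_m = (F_max+F_min)/2 = 613.5 N
τ_a = K_W·8F_aD/(πd³) = 1.1149 × 576.32 = 642.55 MPa
τ_m = K_s·8F_mD/(πd³) = 1.0402 × 810.02 = 842.55 MPa
Goodman: 1/n_f = τ_a/S_se + τ_m/S_su = 642.55/345 + 842.55/875 = 1.86246 + 0.96292 = 2.8254
n_f = 1/2.8254 = 0.3539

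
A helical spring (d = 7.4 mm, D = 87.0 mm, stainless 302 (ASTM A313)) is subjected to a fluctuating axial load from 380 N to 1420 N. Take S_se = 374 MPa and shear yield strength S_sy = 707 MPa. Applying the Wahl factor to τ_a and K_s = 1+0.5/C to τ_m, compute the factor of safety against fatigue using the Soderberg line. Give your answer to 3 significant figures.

0.634

C = D/d = 87.0/7.4 = 11.7568; K_W = (4C−1)/(4C−4)+0.615/C = 1.1220; K_s = 1+0.5/C = 1.0425
F_a = (F_max−F_min)/2 = 520 N; F_m = (F_max+F_min)/2 = 900 N
τ_a = K_W·8F_aD/(πd³) = 1.1220 × 284.29 = 318.99 MPa
τ_m = K_s·8F_mD/(πd³) = 1.0425 × 492.05 = 512.97 MPa
Soderberg: 1/n_f = τ_a/S_se + τ_m/S_sy = 318.99/374 + 512.97/707 = 0.85291 + 0.72556 = 1.5785
n_f = 1/1.5785 = 0.6335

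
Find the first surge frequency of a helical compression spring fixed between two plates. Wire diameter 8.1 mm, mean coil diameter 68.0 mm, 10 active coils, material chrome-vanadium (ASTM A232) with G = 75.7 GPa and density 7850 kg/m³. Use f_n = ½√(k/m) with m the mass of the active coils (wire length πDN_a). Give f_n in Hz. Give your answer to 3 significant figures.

61.2 Hz

k = Gd⁴/(8D³N_a) = (75.7×10³)(8.1⁴)/(8·68.0³·10) = 12.954 N/mm = 12954 N/m
Wire length L = πDN_a = π·68.0·10 = 2136.3 mm
m = ρ·(πd²/4)·L = 7850 × 51.53×10⁻⁶ m² × 2.1363 m = 0.86415 kg
f_n = ½√(k/m) = 0.5·√(12954/0.86415) = 0.5·√(14991) = 61.219 Hz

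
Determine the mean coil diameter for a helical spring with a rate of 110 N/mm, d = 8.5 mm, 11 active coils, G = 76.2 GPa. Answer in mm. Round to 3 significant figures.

34.5 mm

D = (Gd⁴/(8N_a·k))^(1/3) = (76.2×10³·8.5⁴/(8·11·110))^(1/3)
  = (41091.8)^(1/3) = 34.5079 mm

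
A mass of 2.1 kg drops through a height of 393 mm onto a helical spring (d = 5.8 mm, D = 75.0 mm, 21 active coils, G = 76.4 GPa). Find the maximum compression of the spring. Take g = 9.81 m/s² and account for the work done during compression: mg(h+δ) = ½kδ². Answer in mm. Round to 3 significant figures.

133 mm

k = Gd⁴/(8D³N_a) = (76.4×10³)(5.8⁴)/(8·75.0³·21) = 1.2199 N/mm
W = mg = 2.1 × 9.81 = 20.601 N
½kδ² − Wδ − Wh = 0 → δ = (W + √(W² + 2kWh))/k
δ = (20.601 + √(424.4 + 19752.5))/1.2199 = (20.601 + 142.05)/1.2199 = 133.33 mm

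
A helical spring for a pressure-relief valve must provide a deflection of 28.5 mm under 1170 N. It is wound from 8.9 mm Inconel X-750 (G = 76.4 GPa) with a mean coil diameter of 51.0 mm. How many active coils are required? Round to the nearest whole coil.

Required rate k = F/δ = 1170/28.5 = 41.053 N/mm
N_a = Gd⁴/(8D³k) = (76.4×10³ × 8.9⁴)/(8 × 51.0³ × 41.053)
    = 4.79351e+08 / 4.35654e+07 = 11 → 11 coils

11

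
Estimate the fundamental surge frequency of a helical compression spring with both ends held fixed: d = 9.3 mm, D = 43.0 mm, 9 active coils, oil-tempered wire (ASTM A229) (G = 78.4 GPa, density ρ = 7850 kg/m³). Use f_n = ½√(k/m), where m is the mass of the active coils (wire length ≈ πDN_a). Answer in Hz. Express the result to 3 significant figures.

k = Gd⁴/(8D³N_a) = (78.4×10³)(9.3⁴)/(8·43.0³·9) = 102.45 N/mm = 1.0245e+05 N/m
Wire length L = πDN_a = π·43.0·9 = 1215.8 mm
m = ρ·(πd²/4)·L = 7850 × 67.929×10⁻⁶ m² × 1.2158 m = 0.64832 kg
f_n = ½√(k/m) = 0.5·√(1.0245e+05/0.64832) = 0.5·√(1.5802e+05) = 198.76 Hz

199 Hz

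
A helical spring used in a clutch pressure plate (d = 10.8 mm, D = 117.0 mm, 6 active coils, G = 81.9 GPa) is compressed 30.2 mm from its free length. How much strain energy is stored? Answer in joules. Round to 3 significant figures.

6.61 J

k = Gd⁴/(8D³N_a) = (81.9×10³)(10.8⁴)/(8·117.0³·6) = 14.494 N/mm
U = ½kδ² = 0.5 × 14.494 × 30.2² = 6609.4 N·mm = 6.6094 J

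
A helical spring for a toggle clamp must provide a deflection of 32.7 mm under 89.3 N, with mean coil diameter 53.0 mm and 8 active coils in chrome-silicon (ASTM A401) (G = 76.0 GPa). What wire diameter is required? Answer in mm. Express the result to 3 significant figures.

4.30 mm

Required rate k = F/δ = 89.3/32.7 = 2.7309 N/mm
d = (8D³N_a·k / G)^(1/4) = (8·53.0³·8·2.7309 / (76.0×10³))^0.25
  = (342.37)^0.25 = 4.3015 mm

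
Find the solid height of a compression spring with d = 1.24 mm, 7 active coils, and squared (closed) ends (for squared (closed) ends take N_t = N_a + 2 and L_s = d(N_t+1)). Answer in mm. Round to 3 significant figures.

squared (closed) ends: N_t = N_a + 2 = 7 + 2 = 9
L_s = d·(N_t+1) = 1.24 × 10 = 12.4 mm

12.4 mm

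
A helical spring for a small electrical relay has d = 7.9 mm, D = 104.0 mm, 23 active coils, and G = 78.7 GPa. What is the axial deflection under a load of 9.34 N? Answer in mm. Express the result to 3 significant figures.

6.31 mm

k = Gd⁴/(8D³N_a) = (78.7×10³)(7.9⁴)/(8·104.0³·23) = 1.481 N/mm
δ = F/k = 9.34 / 1.481 = 6.3064 mm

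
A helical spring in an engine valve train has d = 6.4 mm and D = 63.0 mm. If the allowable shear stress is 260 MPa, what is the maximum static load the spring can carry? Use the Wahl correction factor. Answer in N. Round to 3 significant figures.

370 N

C = D/d = 63.0/6.4 = 9.8438
K_W = (4C−1)/(4C−4) + 0.615/C = 38.375/35.375 + 0.0625 = 1.1473
τ_max = K·8FD/(πd³) → F_max = τ_allow·πd³/(8DK)
F_max = 260·π·6.4³/(8·63.0·1.1473) = 2.1412e+05/578.23 = 370.31 N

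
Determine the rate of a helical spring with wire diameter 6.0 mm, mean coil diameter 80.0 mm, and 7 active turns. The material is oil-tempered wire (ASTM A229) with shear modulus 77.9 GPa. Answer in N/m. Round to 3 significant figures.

k = Gd⁴/(8D³N_a) = (77.9×10³ × 6.0⁴) / (8 × 80.0³ × 7)
  = 1.00958e+08 / 2.8672e+07 = 3.5211 N/mm = 3521.1 N/m

3520 N/m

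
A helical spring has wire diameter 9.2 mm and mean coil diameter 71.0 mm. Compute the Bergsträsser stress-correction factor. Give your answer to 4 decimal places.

C = D/d = 71.0/9.2 = 7.7174
K_B = (4C+2)/(4C−3) = 32.870/27.870 = 1.1794

1.1794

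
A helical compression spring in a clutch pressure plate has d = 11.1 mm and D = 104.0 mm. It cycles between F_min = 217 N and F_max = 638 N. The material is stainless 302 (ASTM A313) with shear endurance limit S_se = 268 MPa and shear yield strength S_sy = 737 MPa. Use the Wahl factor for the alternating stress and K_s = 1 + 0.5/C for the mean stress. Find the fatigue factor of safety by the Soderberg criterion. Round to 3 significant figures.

3.40

C = D/d = 104.0/11.1 = 9.3694; K_W = (4C−1)/(4C−4)+0.615/C = 1.1553; K_s = 1+0.5/C = 1.0534
F_a = (F_max−F_min)/2 = 210.5 N; F_m = (F_max+F_min)/2 = 427.5 N
τ_a = K_W·8F_aD/(πd³) = 1.1553 × 40.762 = 47.091 MPa
τ_m = K_s·8F_mD/(πd³) = 1.0534 × 82.783 = 87.201 MPa
Soderberg: 1/n_f = τ_a/S_se + τ_m/S_sy = 47.091/268 + 87.201/737 = 0.17571 + 0.11832 = 0.29403
n_f = 1/0.29403 = 3.401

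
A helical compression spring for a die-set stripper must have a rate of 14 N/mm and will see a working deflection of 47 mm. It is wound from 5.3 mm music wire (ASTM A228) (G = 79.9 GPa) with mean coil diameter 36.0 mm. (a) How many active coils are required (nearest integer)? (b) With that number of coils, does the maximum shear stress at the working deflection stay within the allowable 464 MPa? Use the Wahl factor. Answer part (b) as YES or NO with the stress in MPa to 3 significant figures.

(a) 12 coils; (b) NO, τ_max = 497 MPa

N_a = Gd⁴/(8D³k) = (79.9×10³)(5.3⁴)/(8·36.0³·14) = 12.06 → N_a = 12
Actual rate k = Gd⁴/(8D³·12) = 14.076 N/mm
Working load F = kδ = 14.076·47 = 661.56 N
C = 36.0/5.3 = 6.7925; K_W = (4C−1)/(4C−4)+0.615/C = 1.2200
τ_max = K_W·8FD/(πd³) = 1.2200·407.37 = 496.99 MPa
τ_max > 464 MPa → exceeds allowable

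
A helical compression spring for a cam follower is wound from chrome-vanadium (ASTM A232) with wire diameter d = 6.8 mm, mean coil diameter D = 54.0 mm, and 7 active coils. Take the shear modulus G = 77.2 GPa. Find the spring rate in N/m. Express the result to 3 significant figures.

k = Gd⁴/(8D³N_a) = (77.2×10³ × 6.8⁴) / (8 × 54.0³ × 7)
  = 1.65064e+08 / 8.81798e+06 = 18.719 N/mm = 18719 N/m

18700 N/m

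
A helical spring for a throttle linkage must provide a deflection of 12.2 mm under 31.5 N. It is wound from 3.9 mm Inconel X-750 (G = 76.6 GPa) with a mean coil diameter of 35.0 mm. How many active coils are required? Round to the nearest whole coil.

Required rate k = F/δ = 31.5/12.2 = 2.582 N/mm
N_a = Gd⁴/(8D³k) = (76.6×10³ × 3.9⁴)/(8 × 35.0³ × 2.582)
    = 1.7721e+07 / 885615 = 20.01 → 20 coils

20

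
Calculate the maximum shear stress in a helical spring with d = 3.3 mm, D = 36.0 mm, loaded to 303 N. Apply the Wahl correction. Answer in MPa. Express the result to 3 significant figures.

875 MPa

Spring index C = D/d = 36.0/3.3 = 10.9091
K_W = (4C−1)/(4C−4) + 0.615/C = 42.636/39.636 + 0.0564 = 1.1321
τ₀ = 8FD/(πd³) = 8·303·36.0/(π·3.3³) = 87264/112.9 = 772.94 MPa
τ_max = K·τ₀ = 1.1321 × 772.94 = 875.01 MPa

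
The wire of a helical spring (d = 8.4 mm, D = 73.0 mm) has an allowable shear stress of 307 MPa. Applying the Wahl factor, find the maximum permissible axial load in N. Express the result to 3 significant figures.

838 N

C = D/d = 73.0/8.4 = 8.6905
K_W = (4C−1)/(4C−4) + 0.615/C = 33.762/30.762 + 0.0708 = 1.1683
τ_max = K·8FD/(πd³) → F_max = τ_allow·πd³/(8DK)
F_max = 307·π·8.4³/(8·73.0·1.1683) = 5.7164e+05/682.28 = 837.84 N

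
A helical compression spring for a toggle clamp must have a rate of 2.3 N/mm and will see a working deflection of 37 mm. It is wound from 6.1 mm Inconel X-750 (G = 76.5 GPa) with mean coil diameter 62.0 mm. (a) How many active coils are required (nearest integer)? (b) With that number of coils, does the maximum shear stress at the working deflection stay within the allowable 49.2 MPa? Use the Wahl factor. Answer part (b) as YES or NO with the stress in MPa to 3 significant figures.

N_a = Gd⁴/(8D³k) = (76.5×10³)(6.1⁴)/(8·62.0³·2.3) = 24.15 → N_a = 24
Actual rate k = Gd⁴/(8D³·24) = 2.3148 N/mm
Working load F = kδ = 2.3148·37 = 85.646 N
C = 62.0/6.1 = 10.1639; K_W = (4C−1)/(4C−4)+0.615/C = 1.1424
τ_max = K_W·8FD/(πd³) = 1.1424·59.573 = 68.053 MPa
τ_max > 49.2 MPa → exceeds allowable

(a) 24 coils; (b) NO, τ_max = 68.1 MPa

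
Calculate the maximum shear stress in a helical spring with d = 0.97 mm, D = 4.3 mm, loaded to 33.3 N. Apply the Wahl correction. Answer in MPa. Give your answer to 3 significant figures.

Spring index C = D/d = 4.3/0.97 = 4.4330
K_W = (4C−1)/(4C−4) + 0.615/C = 16.732/13.732 + 0.1387 = 1.3572
τ₀ = 8FD/(πd³) = 8·33.3·4.3/(π·0.97³) = 1145.52/2.8672 = 399.52 MPa
τ_max = K·τ₀ = 1.3572 × 399.52 = 542.23 MPa

542 MPa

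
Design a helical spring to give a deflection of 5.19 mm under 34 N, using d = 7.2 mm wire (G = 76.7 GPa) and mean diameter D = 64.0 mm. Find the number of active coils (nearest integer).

Required rate k = F/δ = 34/5.19 = 6.5511 N/mm
N_a = Gd⁴/(8D³k) = (76.7×10³ × 7.2⁴)/(8 × 64.0³ × 6.5511)
    = 2.06122e+08 / 1.37386e+07 = 15 → 15 coils

15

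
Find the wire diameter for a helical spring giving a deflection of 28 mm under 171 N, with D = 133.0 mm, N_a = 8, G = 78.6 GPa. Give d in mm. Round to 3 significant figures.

Required rate k = F/δ = 171/28 = 6.1071 N/mm
d = (8D³N_a·k / G)^(1/4) = (8·133.0³·8·6.1071 / (78.6×10³))^0.25
  = (11699)^0.25 = 10.4001 mm

10.4 mm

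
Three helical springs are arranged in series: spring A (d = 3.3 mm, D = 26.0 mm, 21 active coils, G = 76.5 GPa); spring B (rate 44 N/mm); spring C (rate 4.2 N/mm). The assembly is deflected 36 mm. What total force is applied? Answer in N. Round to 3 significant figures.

61.4 N

k_A = Gd⁴/(8D³N_a) = (76.5×10³)(3.3⁴)/(8·26.0³·21) = 3.0725 N/mm
Series: 1/k_eq = 1/3.0725 + 1/44 + 1/4.2 = 0.58629; k_eq = 1.7056 N/mm
F = k_eq·δ = 1.7056·36 = 61.403 N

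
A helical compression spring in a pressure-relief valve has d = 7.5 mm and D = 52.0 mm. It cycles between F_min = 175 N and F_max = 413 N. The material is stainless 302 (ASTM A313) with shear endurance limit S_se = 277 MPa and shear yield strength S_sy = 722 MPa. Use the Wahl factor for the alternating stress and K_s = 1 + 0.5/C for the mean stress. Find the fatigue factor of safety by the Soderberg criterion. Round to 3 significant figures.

C = D/d = 52.0/7.5 = 6.9333; K_W = (4C−1)/(4C−4)+0.615/C = 1.2151; K_s = 1+0.5/C = 1.0721
F_a = (F_max−F_min)/2 = 119 N; F_m = (F_max+F_min)/2 = 294 N
τ_a = K_W·8F_aD/(πd³) = 1.2151 × 37.351 = 45.386 MPa
τ_m = K_s·8F_mD/(πd³) = 1.0721 × 92.28 = 98.935 MPa
Soderberg: 1/n_f = τ_a/S_se + τ_m/S_sy = 45.386/277 + 98.935/722 = 0.16385 + 0.13703 = 0.30088
n_f = 1/0.30088 = 3.324

3.32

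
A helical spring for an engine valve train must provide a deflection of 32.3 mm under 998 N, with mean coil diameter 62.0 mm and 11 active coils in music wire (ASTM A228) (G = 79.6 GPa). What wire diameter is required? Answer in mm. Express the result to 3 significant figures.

Required rate k = F/δ = 998/32.3 = 30.898 N/mm
d = (8D³N_a·k / G)^(1/4) = (8·62.0³·11·30.898 / (79.6×10³))^0.25
  = (8140.9)^0.25 = 9.4988 mm

9.50 mm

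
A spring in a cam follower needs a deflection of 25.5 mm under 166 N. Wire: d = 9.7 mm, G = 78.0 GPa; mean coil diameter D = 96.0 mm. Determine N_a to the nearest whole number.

15

Required rate k = F/δ = 166/25.5 = 6.5098 N/mm
N_a = Gd⁴/(8D³k) = (78.0×10³ × 9.7⁴)/(8 × 96.0³ × 6.5098)
    = 6.90528e+08 / 4.60757e+07 = 14.99 → 15 coils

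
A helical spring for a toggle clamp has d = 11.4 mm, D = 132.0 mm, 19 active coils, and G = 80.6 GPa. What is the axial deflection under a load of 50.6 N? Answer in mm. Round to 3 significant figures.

k = Gd⁴/(8D³N_a) = (80.6×10³)(11.4⁴)/(8·132.0³·19) = 3.8939 N/mm
δ = F/k = 50.6 / 3.8939 = 12.995 mm

13.0 mm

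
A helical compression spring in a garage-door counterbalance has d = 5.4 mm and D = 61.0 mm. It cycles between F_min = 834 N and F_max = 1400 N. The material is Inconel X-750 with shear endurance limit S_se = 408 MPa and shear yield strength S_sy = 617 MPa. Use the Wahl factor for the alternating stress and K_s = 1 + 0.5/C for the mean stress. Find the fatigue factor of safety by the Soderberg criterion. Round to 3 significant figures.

0.379

C = D/d = 61.0/5.4 = 11.2963; K_W = (4C−1)/(4C−4)+0.615/C = 1.1273; K_s = 1+0.5/C = 1.0443
F_a = (F_max−F_min)/2 = 283 N; F_m = (F_max+F_min)/2 = 1117 N
τ_a = K_W·8F_aD/(πd³) = 1.1273 × 279.17 = 314.71 MPa
τ_m = K_s·8F_mD/(πd³) = 1.0443 × 1101.9 = 1150.7 MPa
Soderberg: 1/n_f = τ_a/S_se + τ_m/S_sy = 314.71/408 + 1150.7/617 = 0.77134 + 1.86495 = 2.6363
n_f = 1/2.6363 = 0.3793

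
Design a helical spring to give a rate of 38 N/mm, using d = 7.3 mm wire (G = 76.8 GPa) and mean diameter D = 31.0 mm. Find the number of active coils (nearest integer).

N_a = Gd⁴/(8D³k) = (76.8×10³ × 7.3⁴)/(8 × 31.0³ × 38)
    = 2.18098e+08 / 9.05646e+06 = 24.08 → 24 coils

24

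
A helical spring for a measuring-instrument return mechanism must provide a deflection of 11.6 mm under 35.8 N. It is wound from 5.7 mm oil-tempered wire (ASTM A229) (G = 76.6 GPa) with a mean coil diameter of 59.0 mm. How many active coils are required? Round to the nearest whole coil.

Required rate k = F/δ = 35.8/11.6 = 3.0862 N/mm
N_a = Gd⁴/(8D³k) = (76.6×10³ × 5.7⁴)/(8 × 59.0³ × 3.0862)
    = 8.0859e+07 / 5.07074e+06 = 15.95 → 16 coils

16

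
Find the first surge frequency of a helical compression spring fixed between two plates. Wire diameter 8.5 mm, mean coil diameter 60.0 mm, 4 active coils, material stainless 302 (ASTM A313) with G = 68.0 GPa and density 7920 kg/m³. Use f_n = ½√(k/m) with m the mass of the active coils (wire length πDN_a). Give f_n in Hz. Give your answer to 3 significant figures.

k = Gd⁴/(8D³N_a) = (68.0×10³)(8.5⁴)/(8·60.0³·4) = 51.355 N/mm = 51355 N/m
Wire length L = πDN_a = π·60.0·4 = 753.98 mm
m = ρ·(πd²/4)·L = 7920 × 56.745×10⁻⁶ m² × 0.75398 m = 0.33886 kg
f_n = ½√(k/m) = 0.5·√(51355/0.33886) = 0.5·√(1.5155e+05) = 194.65 Hz

195 Hz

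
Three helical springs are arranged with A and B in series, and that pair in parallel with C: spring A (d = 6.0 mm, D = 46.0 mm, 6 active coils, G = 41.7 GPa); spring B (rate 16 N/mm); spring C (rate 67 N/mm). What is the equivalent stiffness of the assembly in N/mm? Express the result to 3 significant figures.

k_A = Gd⁴/(8D³N_a) = (41.7×10³)(6.0⁴)/(8·46.0³·6) = 11.567 N/mm
Springs A,B series: k_AB = 1/(1/11.567+1/16) = 6.7136 N/mm; parallel with C: k_eq = 6.7136+67 = 73.714 N/mm

73.7 N/mm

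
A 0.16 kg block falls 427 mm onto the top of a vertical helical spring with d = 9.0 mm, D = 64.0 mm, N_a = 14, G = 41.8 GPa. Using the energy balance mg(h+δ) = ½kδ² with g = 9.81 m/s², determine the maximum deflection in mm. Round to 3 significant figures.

12.1 mm

k = Gd⁴/(8D³N_a) = (41.8×10³)(9.0⁴)/(8·64.0³·14) = 9.3409 N/mm
W = mg = 0.16 × 9.81 = 1.5696 N
½kδ² − Wδ − Wh = 0 → δ = (W + √(W² + 2kWh))/k
δ = (1.5696 + √(2.4636 + 12520.9))/9.3409 = (1.5696 + 111.91)/9.3409 = 12.148 mm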